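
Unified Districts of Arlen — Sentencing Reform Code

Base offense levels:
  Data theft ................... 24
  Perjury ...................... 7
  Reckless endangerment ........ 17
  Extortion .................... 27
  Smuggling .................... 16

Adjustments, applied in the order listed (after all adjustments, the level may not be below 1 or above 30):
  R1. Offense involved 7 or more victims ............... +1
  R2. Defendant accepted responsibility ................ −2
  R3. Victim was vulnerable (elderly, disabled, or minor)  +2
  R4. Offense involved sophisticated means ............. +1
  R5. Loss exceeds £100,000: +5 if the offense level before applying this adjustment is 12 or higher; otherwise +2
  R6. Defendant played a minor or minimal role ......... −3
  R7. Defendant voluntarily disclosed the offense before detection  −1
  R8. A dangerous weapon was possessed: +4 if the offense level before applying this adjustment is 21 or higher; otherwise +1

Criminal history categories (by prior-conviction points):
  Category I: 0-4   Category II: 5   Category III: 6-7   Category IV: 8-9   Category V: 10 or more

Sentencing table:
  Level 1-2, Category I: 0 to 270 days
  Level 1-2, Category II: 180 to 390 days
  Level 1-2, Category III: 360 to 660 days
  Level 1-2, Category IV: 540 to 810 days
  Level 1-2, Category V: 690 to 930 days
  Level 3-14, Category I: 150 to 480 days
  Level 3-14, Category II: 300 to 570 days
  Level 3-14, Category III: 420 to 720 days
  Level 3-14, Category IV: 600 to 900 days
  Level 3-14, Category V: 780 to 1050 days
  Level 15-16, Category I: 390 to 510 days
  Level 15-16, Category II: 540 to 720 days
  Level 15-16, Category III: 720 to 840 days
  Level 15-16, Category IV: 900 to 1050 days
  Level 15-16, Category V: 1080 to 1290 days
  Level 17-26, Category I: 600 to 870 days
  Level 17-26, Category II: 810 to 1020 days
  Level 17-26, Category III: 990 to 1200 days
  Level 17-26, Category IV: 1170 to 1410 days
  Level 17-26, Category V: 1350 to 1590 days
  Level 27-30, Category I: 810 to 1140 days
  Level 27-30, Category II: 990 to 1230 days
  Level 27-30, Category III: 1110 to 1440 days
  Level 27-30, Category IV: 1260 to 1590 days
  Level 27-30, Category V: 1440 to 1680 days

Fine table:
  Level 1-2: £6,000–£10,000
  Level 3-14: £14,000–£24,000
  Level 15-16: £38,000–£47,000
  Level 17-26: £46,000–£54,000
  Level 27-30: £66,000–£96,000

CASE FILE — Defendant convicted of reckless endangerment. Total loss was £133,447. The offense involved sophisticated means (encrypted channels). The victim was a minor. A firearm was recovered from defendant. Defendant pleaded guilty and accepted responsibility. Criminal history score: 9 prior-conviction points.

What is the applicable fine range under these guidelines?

£66,000–£96,000

Base offense level for reckless endangerment: 17.
R1 does not apply.
R2 applies: 17 − 2 = 15.
R3 applies: 15 + 2 = 17.
R4 applies: 17 + 1 = 18.
R5 applies (level before this adjustment is 18 ≥ 12, so +5): 18 + 5 = 23.
R8 applies (level before this adjustment is 23 ≥ 21, so +4): 23 + 4 = 27.
Final offense level: 27.
Level 27 falls in the 27-30 band.
Fine table: Level 27-30 → £66,000–£96,000.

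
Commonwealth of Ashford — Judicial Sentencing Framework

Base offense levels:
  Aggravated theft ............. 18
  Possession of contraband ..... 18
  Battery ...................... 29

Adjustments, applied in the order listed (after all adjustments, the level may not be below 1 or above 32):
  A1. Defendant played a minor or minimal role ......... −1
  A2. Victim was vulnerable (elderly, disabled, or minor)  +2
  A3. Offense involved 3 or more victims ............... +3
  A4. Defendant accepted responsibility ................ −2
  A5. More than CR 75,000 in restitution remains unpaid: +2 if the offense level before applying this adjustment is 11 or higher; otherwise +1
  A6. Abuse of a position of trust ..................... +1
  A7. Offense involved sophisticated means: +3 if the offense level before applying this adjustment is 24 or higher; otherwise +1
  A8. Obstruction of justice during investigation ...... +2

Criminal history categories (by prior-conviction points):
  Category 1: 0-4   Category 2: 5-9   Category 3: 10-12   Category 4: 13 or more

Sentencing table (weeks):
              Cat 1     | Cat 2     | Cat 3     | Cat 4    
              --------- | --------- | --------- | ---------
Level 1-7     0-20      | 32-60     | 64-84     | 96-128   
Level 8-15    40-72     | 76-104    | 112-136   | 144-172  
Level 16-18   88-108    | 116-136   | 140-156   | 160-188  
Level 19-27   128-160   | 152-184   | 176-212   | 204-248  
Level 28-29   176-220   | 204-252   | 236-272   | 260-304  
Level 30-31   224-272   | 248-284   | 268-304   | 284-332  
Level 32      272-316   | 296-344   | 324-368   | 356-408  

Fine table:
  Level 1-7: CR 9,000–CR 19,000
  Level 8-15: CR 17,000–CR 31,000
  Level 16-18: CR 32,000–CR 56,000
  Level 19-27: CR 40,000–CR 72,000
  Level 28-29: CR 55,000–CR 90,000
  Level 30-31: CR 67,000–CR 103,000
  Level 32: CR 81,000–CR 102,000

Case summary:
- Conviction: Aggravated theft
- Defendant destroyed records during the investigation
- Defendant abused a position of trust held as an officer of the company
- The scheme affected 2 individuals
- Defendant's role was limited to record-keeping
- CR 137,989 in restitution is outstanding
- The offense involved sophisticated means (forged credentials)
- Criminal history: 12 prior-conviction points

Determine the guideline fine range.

CR 40,000–CR 72,000

Base offense level for aggravated theft: 18.
A1 applies: 18 − 1 = 17.
A2 does not apply.
A5 applies (level before this adjustment is 17 ≥ 11, so +2): 17 + 2 = 19.
A6 applies: 19 + 1 = 20.
A7 applies (level before this adjustment is 20 < 24, so +1): 20 + 1 = 21.
A8 applies: 21 + 2 = 23.
Final offense level: 23.
Level 23 falls in the 19-27 band.
Fine table: Level 19-27 → CR 40,000–CR 72,000.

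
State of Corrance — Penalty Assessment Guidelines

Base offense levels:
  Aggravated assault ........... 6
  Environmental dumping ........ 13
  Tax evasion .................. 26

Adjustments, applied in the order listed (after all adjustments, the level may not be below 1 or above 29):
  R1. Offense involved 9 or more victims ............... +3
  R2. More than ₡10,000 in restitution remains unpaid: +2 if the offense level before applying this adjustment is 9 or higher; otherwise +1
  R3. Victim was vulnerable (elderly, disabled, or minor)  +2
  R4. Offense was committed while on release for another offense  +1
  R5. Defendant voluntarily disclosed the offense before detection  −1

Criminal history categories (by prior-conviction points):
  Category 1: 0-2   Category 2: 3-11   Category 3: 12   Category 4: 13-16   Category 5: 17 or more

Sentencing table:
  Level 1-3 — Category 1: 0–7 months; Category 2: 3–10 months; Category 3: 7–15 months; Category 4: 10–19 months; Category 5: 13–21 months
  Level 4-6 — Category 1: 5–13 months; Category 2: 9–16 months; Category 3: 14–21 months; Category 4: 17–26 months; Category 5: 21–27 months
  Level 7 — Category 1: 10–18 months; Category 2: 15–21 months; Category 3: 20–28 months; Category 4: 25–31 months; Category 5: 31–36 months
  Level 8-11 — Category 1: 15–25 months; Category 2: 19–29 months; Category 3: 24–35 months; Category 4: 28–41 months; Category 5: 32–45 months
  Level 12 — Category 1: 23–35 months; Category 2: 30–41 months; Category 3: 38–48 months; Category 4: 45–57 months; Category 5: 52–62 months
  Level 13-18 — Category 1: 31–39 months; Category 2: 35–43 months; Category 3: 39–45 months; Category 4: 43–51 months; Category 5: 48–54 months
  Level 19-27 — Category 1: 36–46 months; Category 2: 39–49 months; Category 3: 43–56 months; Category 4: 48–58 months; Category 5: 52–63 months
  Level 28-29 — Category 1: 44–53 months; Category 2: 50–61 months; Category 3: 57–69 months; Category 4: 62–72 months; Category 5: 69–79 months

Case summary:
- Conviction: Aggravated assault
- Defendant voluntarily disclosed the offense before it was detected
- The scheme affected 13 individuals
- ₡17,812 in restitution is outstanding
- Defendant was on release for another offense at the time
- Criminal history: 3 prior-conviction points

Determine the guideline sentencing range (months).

19-29 months

Base offense level for aggravated assault: 6.
R1 applies: 6 + 3 = 9.
R2 applies (level before this adjustment is 9 ≥ 9, so +2): 9 + 2 = 11.
R3 does not apply.
R4 applies: 11 + 1 = 12.
R5 applies: 12 − 1 = 11.
Final offense level: 11.
Criminal history: 3 prior points → Category 2 (3-11).
Level 11 falls in the 8-11 band.
Grid: Level 8-11 × Category 2 = 19-29 months.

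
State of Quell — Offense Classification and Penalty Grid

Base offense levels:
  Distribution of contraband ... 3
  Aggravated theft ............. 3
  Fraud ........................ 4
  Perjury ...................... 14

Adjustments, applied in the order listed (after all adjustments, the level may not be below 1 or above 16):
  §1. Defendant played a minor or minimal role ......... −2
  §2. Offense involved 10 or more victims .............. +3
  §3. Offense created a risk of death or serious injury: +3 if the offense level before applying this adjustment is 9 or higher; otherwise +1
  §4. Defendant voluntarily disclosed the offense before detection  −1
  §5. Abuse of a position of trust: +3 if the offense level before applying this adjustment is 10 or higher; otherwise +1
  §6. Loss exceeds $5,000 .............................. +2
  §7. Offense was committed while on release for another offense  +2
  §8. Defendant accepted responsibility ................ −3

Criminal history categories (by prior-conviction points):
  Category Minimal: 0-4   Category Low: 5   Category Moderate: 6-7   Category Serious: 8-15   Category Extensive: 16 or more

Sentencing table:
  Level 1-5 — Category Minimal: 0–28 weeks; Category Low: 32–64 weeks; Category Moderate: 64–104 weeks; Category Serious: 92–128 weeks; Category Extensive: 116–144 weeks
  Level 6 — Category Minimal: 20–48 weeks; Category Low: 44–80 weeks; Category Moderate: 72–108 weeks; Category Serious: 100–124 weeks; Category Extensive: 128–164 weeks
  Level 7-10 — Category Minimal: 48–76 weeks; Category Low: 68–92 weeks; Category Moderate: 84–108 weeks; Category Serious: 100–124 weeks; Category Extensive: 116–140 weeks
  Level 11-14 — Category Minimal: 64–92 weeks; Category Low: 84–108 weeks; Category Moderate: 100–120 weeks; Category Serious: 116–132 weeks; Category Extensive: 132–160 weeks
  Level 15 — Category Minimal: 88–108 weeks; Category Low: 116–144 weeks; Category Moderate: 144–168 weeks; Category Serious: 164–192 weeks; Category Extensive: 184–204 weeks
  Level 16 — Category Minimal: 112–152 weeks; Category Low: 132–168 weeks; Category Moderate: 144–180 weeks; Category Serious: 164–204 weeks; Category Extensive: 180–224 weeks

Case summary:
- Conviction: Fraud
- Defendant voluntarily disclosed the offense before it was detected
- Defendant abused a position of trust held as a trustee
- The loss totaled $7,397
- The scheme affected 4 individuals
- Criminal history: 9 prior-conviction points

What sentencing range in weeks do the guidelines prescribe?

Base offense level for fraud: 4.
§1 does not apply.
§2 does not apply.
§4 applies: 4 − 1 = 3.
§5 applies (level before this adjustment is 3 < 10, so +1): 3 + 1 = 4.
§6 applies: 4 + 2 = 6.
§7 does not apply.
Final offense level: 6.
Criminal history: 9 prior points → Category Serious (8-15).
Level 6 falls in the 6 band.
Grid: Level 6 × Category Serious = 100-124 weeks.

100-124 weeks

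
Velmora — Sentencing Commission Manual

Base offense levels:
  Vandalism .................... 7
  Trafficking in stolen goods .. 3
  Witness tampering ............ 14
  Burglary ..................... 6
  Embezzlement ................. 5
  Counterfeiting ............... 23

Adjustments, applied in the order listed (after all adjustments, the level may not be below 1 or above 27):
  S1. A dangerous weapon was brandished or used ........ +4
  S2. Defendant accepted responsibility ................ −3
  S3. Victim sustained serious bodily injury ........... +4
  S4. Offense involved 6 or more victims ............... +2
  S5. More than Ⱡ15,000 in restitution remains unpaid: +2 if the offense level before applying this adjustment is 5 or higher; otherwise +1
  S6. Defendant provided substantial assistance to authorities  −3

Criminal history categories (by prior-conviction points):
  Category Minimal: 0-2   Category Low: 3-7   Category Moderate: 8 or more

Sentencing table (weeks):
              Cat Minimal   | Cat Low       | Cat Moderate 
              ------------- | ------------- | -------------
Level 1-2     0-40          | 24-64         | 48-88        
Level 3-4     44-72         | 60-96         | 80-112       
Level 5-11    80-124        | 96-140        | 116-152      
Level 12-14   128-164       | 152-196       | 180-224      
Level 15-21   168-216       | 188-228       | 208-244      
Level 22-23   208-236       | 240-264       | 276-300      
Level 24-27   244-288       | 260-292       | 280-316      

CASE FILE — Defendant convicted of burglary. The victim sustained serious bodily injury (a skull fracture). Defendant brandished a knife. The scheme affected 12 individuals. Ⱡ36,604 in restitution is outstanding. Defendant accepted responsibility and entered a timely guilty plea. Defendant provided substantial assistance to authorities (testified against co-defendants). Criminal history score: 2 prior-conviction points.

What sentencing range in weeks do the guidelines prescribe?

128-164 weeks

Base offense level for burglary: 6.
S1 applies: 6 + 4 = 10.
S2 applies: 10 − 3 = 7.
S3 applies: 7 + 4 = 11.
S4 applies: 11 + 2 = 13.
S5 applies (level before this adjustment is 13 ≥ 5, so +2): 13 + 2 = 15.
S6 applies: 15 − 3 = 12.
Final offense level: 12.
Criminal history: 2 prior points → Category Minimal (0-2).
Level 12 falls in the 12-14 band.
Grid: Level 12-14 × Category Minimal = 128-164 weeks.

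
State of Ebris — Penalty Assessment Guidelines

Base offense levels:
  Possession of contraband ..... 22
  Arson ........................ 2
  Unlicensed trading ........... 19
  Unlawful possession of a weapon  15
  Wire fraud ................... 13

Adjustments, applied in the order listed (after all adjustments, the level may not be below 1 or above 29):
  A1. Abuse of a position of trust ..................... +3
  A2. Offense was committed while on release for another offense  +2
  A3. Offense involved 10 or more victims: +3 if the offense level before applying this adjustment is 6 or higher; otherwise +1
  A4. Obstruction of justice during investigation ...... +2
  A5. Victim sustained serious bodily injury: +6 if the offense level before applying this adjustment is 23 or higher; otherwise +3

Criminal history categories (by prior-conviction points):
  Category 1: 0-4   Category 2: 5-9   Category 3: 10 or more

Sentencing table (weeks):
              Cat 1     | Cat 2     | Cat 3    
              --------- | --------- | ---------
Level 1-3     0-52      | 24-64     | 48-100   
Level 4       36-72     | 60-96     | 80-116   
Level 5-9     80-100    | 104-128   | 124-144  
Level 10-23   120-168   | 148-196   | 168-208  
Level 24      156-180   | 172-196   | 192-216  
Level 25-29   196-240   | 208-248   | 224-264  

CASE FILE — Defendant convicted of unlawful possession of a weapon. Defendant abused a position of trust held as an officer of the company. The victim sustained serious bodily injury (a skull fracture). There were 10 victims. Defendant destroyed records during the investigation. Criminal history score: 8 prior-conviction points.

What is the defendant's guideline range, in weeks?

208-248 weeks

Base offense level for unlawful possession of a weapon: 15.
A1 applies: 15 + 3 = 18.
A2 does not apply.
A3 applies (level before this adjustment is 18 ≥ 6, so +3): 18 + 3 = 21.
A4 applies: 21 + 2 = 23.
A5 applies (level before this adjustment is 23 ≥ 23, so +6): 23 + 6 = 29.
Final offense level: 29.
Criminal history: 8 prior points → Category 2 (5-9).
Level 29 falls in the 25-29 band.
Grid: Level 25-29 × Category 2 = 208-248 weeks.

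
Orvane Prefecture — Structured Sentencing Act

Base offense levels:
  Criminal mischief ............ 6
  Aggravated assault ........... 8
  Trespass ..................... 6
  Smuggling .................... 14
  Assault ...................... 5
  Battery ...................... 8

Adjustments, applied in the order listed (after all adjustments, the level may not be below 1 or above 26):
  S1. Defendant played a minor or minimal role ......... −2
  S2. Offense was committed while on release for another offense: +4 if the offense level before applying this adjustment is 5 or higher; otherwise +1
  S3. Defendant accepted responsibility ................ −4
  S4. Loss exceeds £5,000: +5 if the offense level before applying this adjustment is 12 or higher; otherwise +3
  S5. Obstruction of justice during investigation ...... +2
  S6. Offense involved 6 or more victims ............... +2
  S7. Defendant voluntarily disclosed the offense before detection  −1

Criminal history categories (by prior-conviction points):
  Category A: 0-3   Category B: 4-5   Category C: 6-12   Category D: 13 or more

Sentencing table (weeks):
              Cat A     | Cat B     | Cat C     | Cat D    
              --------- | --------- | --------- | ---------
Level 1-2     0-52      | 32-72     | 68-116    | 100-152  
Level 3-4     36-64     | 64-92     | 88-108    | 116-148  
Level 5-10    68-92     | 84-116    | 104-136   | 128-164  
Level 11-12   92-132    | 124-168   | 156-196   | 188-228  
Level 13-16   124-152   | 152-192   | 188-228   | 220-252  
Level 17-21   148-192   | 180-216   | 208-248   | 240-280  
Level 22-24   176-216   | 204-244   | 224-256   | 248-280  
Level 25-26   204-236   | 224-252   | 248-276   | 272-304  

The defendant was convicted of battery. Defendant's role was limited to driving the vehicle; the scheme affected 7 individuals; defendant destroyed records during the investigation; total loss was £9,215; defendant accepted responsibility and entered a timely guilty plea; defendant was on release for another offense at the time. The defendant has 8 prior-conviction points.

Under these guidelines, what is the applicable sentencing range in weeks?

Base offense level for battery: 8.
S1 applies: 8 − 2 = 6.
S2 applies (level before this adjustment is 6 ≥ 5, so +4): 6 + 4 = 10.
S3 applies: 10 − 4 = 6.
S4 applies (level before this adjustment is 6 < 12, so +3): 6 + 3 = 9.
S5 applies: 9 + 2 = 11.
S6 applies: 11 + 2 = 13.
Final offense level: 13.
Criminal history: 8 prior points → Category C (6-12).
Level 13 falls in the 13-16 band.
Grid: Level 13-16 × Category C = 188-228 weeks.

188-228 weeks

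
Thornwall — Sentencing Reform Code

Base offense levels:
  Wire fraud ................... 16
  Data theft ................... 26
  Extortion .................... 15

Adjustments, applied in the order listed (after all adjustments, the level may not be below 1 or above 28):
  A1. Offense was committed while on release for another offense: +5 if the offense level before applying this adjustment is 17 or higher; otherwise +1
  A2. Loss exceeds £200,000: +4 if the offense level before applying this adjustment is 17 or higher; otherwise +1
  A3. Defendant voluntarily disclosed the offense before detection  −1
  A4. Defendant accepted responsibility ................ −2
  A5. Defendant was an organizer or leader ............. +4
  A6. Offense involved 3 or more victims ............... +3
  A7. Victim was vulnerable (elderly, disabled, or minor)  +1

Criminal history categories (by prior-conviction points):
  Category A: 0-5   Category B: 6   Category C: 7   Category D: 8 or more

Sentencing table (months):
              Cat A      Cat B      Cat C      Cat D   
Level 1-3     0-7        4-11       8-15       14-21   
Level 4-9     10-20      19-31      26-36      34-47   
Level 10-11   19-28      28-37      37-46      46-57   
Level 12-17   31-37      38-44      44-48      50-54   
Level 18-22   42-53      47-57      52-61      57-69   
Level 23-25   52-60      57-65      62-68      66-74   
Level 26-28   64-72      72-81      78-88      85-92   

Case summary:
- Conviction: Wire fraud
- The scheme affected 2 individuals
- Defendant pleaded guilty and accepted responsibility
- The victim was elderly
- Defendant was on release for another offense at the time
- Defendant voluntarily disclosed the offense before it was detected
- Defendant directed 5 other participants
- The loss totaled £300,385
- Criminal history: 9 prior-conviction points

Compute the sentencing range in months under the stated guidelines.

Base offense level for wire fraud: 16.
A1 applies (level before this adjustment is 16 < 17, so +1): 16 + 1 = 17.
A2 applies (level before this adjustment is 17 ≥ 17, so +4): 17 + 4 = 21.
A3 applies: 21 − 1 = 20.
A4 applies: 20 − 2 = 18.
A5 applies: 18 + 4 = 22.
A6 does not apply.
A7 applies: 22 + 1 = 23.
Final offense level: 23.
Criminal history: 9 prior points → Category D (8+).
Level 23 falls in the 23-25 band.
Grid: Level 23-25 × Category D = 66-74 months.

66-74 months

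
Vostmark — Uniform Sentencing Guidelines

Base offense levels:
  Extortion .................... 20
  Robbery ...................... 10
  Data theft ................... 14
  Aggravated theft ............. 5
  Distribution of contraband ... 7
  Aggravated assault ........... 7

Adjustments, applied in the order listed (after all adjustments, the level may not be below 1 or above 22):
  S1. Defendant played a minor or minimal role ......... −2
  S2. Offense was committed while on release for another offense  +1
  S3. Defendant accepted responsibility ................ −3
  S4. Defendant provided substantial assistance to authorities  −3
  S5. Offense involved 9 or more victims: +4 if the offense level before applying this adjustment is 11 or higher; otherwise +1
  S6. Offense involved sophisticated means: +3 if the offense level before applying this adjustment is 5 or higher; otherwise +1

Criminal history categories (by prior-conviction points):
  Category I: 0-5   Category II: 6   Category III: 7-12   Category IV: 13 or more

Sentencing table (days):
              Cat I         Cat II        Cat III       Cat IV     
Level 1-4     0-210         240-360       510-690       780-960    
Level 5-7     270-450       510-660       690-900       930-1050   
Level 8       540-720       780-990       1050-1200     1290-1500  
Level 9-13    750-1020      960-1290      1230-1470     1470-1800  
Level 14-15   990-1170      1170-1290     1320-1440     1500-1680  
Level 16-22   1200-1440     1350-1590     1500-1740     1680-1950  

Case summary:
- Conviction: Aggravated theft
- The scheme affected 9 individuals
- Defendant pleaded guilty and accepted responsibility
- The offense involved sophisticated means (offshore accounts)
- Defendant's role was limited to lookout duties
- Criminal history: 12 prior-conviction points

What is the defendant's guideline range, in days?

Base offense level for aggravated theft: 5.
S1 applies: 5 − 2 = 3.
S3 applies: 3 − 3 = 0.
S4 does not apply.
S5 applies (level before this adjustment is 0 < 11, so +1): 0 + 1 = 1.
S6 applies (level before this adjustment is 1 < 5, so +1): 1 + 1 = 2.
Final offense level: 2.
Criminal history: 12 prior points → Category III (7-12).
Level 2 falls in the 1-4 band.
Grid: Level 1-4 × Category III = 510-690 days.

510-690 days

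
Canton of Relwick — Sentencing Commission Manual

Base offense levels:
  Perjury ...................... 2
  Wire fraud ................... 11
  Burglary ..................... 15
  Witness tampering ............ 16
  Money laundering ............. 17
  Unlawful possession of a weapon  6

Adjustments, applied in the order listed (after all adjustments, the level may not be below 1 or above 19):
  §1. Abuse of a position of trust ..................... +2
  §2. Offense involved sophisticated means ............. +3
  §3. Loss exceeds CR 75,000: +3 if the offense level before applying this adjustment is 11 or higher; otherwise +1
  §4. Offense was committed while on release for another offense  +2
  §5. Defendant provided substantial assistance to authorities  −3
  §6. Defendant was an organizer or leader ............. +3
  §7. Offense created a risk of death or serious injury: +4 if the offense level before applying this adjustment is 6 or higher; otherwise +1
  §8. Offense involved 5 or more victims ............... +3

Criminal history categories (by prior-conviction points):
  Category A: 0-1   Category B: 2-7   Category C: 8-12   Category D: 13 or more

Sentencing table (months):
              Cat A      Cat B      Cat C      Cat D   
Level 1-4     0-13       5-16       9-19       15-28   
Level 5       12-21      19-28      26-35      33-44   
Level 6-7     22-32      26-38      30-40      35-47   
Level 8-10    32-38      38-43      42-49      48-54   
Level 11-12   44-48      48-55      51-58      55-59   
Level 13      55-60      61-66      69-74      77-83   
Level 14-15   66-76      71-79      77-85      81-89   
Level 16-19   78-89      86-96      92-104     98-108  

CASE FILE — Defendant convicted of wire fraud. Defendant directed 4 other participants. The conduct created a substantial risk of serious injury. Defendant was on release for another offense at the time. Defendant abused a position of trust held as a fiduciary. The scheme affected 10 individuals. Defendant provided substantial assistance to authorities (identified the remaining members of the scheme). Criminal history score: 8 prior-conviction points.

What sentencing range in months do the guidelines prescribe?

Base offense level for wire fraud: 11.
§1 applies: 11 + 2 = 13.
§2 does not apply.
§4 applies: 13 + 2 = 15.
§5 applies: 15 − 3 = 12.
§6 applies: 12 + 3 = 15.
§7 applies (level before this adjustment is 15 ≥ 6, so +4): 15 + 4 = 19.
§8 applies: 19 + 3 = 22.
Level 22 exceeds the maximum of 19; capped at 19.
Final offense level: 19.
Criminal history: 8 prior points → Category C (8-12).
Level 19 falls in the 16-19 band.
Grid: Level 16-19 × Category C = 92-104 months.

92-104 months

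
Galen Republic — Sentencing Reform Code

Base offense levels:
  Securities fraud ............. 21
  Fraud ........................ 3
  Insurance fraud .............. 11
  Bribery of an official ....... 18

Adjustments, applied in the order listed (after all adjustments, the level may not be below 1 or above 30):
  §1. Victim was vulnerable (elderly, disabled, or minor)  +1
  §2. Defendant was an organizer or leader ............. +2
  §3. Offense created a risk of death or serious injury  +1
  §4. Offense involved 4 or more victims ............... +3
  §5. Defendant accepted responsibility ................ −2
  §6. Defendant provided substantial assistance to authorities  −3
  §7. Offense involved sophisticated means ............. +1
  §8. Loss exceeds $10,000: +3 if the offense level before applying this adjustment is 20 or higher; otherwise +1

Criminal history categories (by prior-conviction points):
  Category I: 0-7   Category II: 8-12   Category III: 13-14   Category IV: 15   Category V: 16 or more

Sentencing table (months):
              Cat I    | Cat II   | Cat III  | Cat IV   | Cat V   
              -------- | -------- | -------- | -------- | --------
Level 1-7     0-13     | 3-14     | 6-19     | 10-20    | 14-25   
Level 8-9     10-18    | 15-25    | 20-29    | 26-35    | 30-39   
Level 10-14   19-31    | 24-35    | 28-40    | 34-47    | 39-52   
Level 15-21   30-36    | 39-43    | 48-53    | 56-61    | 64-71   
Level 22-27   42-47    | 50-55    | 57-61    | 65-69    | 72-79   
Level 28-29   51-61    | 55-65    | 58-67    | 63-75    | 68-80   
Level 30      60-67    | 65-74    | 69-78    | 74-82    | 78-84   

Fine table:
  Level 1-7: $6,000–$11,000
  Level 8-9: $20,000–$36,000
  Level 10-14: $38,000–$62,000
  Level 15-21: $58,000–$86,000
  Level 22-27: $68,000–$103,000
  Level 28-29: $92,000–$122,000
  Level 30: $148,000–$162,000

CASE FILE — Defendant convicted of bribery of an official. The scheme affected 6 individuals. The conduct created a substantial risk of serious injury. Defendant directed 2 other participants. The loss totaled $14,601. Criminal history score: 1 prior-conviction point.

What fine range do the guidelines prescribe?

Base offense level for bribery of an official: 18.
§1 does not apply.
§2 applies: 18 + 2 = 20.
§3 applies: 20 + 1 = 21.
§4 applies: 21 + 3 = 24.
§6 does not apply.
§8 applies (level before this adjustment is 24 ≥ 20, so +3): 24 + 3 = 27.
Final offense level: 27.
Level 27 falls in the 22-27 band.
Fine table: Level 22-27 → $68,000–$103,000.

$68,000–$103,000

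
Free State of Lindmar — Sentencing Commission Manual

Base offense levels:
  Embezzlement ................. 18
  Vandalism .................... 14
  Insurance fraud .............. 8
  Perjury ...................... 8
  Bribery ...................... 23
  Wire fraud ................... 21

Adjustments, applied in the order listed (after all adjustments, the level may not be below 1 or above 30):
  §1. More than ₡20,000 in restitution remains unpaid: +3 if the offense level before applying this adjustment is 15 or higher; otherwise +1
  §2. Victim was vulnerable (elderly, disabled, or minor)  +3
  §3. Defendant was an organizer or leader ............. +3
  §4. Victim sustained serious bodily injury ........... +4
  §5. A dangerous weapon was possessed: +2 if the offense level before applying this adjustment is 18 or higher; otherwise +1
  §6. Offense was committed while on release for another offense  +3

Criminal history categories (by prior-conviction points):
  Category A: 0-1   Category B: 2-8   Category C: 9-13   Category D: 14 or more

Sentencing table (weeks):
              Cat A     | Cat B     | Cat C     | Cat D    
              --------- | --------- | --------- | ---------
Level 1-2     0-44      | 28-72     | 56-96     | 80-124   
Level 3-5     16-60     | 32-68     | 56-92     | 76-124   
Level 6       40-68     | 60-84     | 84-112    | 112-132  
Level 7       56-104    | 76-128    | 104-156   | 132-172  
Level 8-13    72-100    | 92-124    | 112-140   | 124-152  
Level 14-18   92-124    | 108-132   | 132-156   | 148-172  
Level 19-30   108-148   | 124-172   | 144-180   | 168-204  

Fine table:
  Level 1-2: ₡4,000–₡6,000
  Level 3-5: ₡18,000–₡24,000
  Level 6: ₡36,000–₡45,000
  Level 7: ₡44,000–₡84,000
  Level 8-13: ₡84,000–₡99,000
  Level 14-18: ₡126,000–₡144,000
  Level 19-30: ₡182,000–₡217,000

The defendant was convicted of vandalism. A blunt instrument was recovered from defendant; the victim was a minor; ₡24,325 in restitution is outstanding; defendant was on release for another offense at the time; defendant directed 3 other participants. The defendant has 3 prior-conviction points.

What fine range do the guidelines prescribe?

Base offense level for vandalism: 14.
§1 applies (level before this adjustment is 14 < 15, so +1): 14 + 1 = 15.
§2 applies: 15 + 3 = 18.
§3 applies: 18 + 3 = 21.
§4 does not apply.
§5 applies (level before this adjustment is 21 ≥ 18, so +2): 21 + 2 = 23.
§6 applies: 23 + 3 = 26.
Final offense level: 26.
Level 26 falls in the 19-30 band.
Fine table: Level 19-30 → ₡182,000–₡217,000.

₡182,000–₡217,000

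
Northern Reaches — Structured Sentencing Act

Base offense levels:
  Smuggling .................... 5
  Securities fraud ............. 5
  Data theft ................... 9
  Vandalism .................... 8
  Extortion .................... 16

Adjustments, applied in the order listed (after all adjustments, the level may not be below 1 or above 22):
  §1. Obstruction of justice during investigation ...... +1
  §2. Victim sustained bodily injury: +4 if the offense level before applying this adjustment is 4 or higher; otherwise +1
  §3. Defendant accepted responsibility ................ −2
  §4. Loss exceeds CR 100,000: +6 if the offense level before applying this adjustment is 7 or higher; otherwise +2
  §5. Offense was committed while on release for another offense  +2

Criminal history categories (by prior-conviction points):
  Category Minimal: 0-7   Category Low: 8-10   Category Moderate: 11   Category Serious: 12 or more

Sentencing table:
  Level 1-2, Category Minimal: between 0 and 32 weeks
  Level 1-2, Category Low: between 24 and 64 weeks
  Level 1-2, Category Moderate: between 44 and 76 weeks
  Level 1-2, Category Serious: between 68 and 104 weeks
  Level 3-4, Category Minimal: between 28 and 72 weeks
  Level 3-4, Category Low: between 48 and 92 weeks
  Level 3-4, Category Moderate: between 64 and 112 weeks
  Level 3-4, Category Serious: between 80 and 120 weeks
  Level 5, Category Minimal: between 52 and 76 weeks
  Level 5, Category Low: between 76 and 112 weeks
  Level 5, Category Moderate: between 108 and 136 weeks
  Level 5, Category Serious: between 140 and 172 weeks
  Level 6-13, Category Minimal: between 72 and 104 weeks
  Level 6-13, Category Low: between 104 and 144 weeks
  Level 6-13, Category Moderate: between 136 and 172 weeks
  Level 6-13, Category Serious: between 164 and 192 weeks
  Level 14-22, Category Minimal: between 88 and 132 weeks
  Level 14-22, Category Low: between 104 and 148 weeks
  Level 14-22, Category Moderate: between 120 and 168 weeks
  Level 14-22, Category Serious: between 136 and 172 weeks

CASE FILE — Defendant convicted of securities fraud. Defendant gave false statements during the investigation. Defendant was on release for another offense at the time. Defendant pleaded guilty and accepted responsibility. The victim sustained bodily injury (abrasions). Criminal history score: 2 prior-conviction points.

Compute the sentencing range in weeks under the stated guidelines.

Base offense level for securities fraud: 5.
§1 applies: 5 + 1 = 6.
§2 applies (level before this adjustment is 6 ≥ 4, so +4): 6 + 4 = 10.
§3 applies: 10 − 2 = 8.
§5 applies: 8 + 2 = 10.
Final offense level: 10.
Criminal history: 2 prior points → Category Minimal (0-7).
Level 10 falls in the 6-13 band.
Grid: Level 6-13 × Category Minimal = 72-104 weeks.

72-104 weeks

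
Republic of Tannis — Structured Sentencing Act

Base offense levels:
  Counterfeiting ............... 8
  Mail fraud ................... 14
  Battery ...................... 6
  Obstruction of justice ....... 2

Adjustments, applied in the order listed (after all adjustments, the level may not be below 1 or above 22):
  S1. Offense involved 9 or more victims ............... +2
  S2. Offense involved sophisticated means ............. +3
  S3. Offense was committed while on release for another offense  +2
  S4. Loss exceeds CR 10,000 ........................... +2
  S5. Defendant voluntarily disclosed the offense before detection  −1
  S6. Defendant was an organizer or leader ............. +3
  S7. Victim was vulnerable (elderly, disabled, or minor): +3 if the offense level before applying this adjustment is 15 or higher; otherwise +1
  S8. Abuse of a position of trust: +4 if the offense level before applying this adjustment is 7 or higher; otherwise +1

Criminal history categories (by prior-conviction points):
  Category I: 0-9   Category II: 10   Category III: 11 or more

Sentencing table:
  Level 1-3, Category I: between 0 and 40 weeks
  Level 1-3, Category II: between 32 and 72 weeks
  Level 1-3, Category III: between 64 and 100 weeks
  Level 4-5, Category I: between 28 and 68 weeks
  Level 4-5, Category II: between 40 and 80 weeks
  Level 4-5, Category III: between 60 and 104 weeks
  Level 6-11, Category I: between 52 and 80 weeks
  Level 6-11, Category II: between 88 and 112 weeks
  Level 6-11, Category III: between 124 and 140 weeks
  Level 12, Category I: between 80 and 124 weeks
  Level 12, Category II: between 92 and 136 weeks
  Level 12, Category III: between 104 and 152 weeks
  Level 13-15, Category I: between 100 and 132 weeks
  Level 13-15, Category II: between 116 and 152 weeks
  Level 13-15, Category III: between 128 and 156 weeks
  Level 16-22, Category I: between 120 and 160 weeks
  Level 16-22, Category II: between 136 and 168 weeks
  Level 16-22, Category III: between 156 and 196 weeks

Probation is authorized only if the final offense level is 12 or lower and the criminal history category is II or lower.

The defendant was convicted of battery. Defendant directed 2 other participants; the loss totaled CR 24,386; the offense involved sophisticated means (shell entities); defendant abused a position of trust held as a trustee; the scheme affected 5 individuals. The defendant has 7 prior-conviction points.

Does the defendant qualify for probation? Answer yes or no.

Base offense level for battery: 6.
S1 does not apply.
S2 applies: 6 + 3 = 9.
S3 does not apply.
S4 applies: 9 + 2 = 11.
S5 does not apply.
S6 applies: 11 + 3 = 14.
S7 does not apply.
S8 applies (level before this adjustment is 14 ≥ 7, so +4): 14 + 4 = 18.
Final offense level: 18.
Criminal history: 7 prior points → Category I (0-9).
Level 18 falls in the 16-22 band.
Grid: Level 16-22 × Category I = 120-160 weeks.
Probation check: level 18 > 12 and category I ≤ II → not eligible.

No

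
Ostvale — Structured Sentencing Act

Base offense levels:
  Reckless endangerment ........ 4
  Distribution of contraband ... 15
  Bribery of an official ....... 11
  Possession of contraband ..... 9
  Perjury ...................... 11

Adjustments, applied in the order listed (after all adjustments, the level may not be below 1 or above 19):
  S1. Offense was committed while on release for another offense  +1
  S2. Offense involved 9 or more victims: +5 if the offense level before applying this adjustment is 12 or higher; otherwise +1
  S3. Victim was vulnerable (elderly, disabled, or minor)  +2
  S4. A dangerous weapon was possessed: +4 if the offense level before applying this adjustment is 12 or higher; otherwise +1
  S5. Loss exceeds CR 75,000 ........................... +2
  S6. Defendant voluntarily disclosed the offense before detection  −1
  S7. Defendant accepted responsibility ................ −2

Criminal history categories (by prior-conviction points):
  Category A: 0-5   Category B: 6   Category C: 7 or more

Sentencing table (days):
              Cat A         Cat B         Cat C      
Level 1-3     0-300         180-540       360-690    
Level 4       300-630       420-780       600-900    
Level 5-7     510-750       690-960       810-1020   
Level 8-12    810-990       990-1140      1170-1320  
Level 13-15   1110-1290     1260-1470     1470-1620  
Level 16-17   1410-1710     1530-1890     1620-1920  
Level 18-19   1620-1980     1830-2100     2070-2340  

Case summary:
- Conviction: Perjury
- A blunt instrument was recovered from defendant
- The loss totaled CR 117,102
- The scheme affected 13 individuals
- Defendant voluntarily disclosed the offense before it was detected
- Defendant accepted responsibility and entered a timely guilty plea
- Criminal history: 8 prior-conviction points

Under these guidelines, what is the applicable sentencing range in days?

Base offense level for perjury: 11.
S2 applies (level before this adjustment is 11 < 12, so +1): 11 + 1 = 12.
S4 applies (level before this adjustment is 12 ≥ 12, so +4): 12 + 4 = 16.
S5 applies: 16 + 2 = 18.
S6 applies: 18 − 1 = 17.
S7 applies: 17 − 2 = 15.
Final offense level: 15.
Criminal history: 8 prior points → Category C (7+).
Level 15 falls in the 13-15 band.
Grid: Level 13-15 × Category C = 1470-1620 days.

1470-1620 days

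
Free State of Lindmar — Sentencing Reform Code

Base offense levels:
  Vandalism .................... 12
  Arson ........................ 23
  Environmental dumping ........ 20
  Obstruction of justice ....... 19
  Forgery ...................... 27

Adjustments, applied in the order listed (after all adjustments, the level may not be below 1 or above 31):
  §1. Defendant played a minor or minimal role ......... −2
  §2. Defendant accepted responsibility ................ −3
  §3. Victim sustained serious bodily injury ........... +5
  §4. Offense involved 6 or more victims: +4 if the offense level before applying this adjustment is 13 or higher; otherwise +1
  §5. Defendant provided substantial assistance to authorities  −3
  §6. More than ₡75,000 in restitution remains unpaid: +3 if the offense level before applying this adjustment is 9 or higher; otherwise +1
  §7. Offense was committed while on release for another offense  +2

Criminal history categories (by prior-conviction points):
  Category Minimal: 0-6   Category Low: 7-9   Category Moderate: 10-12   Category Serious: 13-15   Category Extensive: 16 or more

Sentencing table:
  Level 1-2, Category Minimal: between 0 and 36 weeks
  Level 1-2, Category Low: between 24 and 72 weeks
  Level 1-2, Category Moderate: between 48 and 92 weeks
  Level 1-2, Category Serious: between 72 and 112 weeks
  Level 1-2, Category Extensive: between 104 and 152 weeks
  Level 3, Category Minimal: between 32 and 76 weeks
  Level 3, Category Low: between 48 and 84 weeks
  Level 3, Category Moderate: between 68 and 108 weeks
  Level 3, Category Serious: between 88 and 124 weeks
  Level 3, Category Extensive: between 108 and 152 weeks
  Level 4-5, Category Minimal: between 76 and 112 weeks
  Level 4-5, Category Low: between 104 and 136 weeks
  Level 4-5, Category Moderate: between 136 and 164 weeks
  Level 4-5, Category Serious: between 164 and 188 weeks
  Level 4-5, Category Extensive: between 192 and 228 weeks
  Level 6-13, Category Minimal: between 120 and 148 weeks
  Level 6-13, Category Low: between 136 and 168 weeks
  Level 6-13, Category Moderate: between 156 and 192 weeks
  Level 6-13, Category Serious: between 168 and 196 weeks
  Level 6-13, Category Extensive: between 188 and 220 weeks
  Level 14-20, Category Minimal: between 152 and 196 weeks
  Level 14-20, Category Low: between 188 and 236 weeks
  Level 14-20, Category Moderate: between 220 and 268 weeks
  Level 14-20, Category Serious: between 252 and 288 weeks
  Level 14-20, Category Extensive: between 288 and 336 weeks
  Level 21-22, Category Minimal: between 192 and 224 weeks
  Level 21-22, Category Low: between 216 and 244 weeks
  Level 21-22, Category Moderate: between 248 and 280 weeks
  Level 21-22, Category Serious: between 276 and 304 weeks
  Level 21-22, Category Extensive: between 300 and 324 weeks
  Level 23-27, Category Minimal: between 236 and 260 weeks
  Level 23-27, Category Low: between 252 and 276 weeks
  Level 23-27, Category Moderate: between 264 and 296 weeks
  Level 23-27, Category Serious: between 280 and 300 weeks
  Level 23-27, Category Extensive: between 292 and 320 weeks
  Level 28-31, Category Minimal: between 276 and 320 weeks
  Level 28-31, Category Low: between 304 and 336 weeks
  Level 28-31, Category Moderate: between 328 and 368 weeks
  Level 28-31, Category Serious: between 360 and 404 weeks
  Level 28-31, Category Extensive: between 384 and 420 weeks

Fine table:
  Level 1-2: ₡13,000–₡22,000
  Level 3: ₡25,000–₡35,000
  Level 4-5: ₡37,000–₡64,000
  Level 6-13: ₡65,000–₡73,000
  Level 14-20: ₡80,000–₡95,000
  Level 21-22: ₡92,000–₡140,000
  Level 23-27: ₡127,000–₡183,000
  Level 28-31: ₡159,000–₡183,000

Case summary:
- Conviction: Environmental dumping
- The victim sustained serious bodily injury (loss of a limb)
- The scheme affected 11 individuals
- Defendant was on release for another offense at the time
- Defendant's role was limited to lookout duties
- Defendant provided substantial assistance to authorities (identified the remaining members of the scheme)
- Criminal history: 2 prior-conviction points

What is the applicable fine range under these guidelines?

₡127,000–₡183,000

Base offense level for environmental dumping: 20.
§1 applies: 20 − 2 = 18.
§3 applies: 18 + 5 = 23.
§4 applies (level before this adjustment is 23 ≥ 13, so +4): 23 + 4 = 27.
§5 applies: 27 − 3 = 24.
§7 applies: 24 + 2 = 26.
Final offense level: 26.
Level 26 falls in the 23-27 band.
Fine table: Level 23-27 → ₡127,000–₡183,000.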